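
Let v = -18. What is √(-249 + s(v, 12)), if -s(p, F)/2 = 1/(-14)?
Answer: I*√12194/7 ≈ 15.775*I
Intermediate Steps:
s(p, F) = ⅐ (s(p, F) = -2/(-14) = -2*(-1/14) = ⅐)
√(-249 + s(v, 12)) = √(-249 + ⅐) = √(-1742/7) = I*√12194/7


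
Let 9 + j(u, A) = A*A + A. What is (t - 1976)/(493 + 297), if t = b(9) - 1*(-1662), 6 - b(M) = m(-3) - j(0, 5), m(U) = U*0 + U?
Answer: -142/395 ≈ -0.35949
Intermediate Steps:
m(U) = U (m(U) = 0 + U = U)
j(u, A) = -9 + A + A**2 (j(u, A) = -9 + (A*A + A) = -9 + (A**2 + A) = -9 + (A + A**2) = -9 + A + A**2)
b(M) = 30 (b(M) = 6 - (-3 - (-9 + 5 + 5**2)) = 6 - (-3 - (-9 + 5 + 25)) = 6 - (-3 - 1*21) = 6 - (-3 - 21) = 6 - 1*(-24) = 6 + 24 = 30)
t = 1692 (t = 30 - 1*(-1662) = 30 + 1662 = 1692)
(t - 1976)/(493 + 297) = (1692 - 1976)/(493 + 297) = -284/790 = -284*1/790 = -142/395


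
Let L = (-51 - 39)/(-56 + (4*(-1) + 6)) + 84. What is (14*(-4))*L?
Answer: -14392/3 ≈ -4797.3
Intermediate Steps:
L = 257/3 (L = -90/(-56 + (-4 + 6)) + 84 = -90/(-56 + 2) + 84 = -90/(-54) + 84 = -90*(-1/54) + 84 = 5/3 + 84 = 257/3 ≈ 85.667)
(14*(-4))*L = (14*(-4))*(257/3) = -56*257/3 = -14392/3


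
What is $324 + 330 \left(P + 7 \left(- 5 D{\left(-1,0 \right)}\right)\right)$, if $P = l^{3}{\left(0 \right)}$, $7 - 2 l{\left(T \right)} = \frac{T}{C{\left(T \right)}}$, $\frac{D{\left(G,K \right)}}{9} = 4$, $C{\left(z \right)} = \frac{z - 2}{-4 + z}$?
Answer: $- \frac{1605309}{4} \approx -4.0133 \cdot 10^{5}$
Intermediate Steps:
$C{\left(z \right)} = \frac{-2 + z}{-4 + z}$
$D{\left(G,K \right)} = 36$ ($D{\left(G,K \right)} = 9 \cdot 4 = 36$)
$l{\left(T \right)} = \frac{7}{2} - \frac{T \left(-4 + T\right)}{2 \left(-2 + T\right)}$ ($l{\left(T \right)} = \frac{7}{2} - \frac{T \frac{1}{\frac{1}{-4 + T} \left(-2 + T\right)}}{2} = \frac{7}{2} - \frac{T \frac{-4 + T}{-2 + T}}{2} = \frac{7}{2} - \frac{T \frac{1}{-2 + T} \left(-4 + T\right)}{2} = \frac{7}{2} - \frac{T \left(-4 + T\right)}{2 \left(-2 + T\right)}$)
$P = \frac{343}{8}$ ($P = \left(\frac{-14 - 0^{2} + 11 \cdot 0}{2 \left(-2 + 0\right)}\right)^{3} = \left(\frac{-14 - 0 + 0}{2 \left(-2\right)}\right)^{3} = \left(\frac{1}{2} \left(- \frac{1}{2}\right) \left(-14 + 0 + 0\right)\right)^{3} = \left(\frac{1}{2} \left(- \frac{1}{2}\right) \left(-14\right)\right)^{3} = \left(\frac{7}{2}\right)^{3} = \frac{343}{8} \approx 42.875$)
$324 + 330 \left(P + 7 \left(- 5 D{\left(-1,0 \right)}\right)\right) = 324 + 330 \left(\frac{343}{8} + 7 \left(\left(-5\right) 36\right)\right) = 324 + 330 \left(\frac{343}{8} + 7 \left(-180\right)\right) = 324 + 330 \left(\frac{343}{8} - 1260\right) = 324 + 330 \left(- \frac{9737}{8}\right) = 324 - \frac{1606605}{4} = - \frac{1605309}{4}$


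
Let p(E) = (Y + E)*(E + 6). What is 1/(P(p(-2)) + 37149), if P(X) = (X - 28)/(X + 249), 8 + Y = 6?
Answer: 233/8655673 ≈ 2.6919e-5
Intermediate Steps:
Y = -2 (Y = -8 + 6 = -2)
p(E) = (-2 + E)*(6 + E) (p(E) = (-2 + E)*(E + 6) = (-2 + E)*(6 + E))
P(X) = (-28 + X)/(249 + X)
1/(P(p(-2)) + 37149) = 1/((-28 + (-12 + (-2)**2 + 4*(-2)))/(249 + (-12 + (-2)**2 + 4*(-2))) + 37149) = 1/((-28 + (-12 + 4 - 8))/(249 + (-12 + 4 - 8)) + 37149) = 1/((-28 - 16)/(249 - 16) + 37149) = 1/(-44/233 + 37149) = 1/(8655673/233) = 233/8655673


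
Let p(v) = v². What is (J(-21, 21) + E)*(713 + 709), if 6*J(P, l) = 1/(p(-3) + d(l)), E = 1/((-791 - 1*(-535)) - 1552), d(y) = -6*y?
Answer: -99145/35256 ≈ -2.8121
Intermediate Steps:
E = -1/1808 (E = 1/((-791 + 535) - 1552) = 1/(-256 - 1552) = 1/(-1808) = -1/1808 ≈ -0.00055310)
J(P, l) = 1/(6*(9 - 6*l)) (J(P, l) = 1/(6*((-3)² - 6*l)) = 1/(6*(9 - 6*l)))
(J(-21, 21) + E)*(713 + 709) = (-1/(-54 + 36*21) - 1/1808)*(713 + 709) = (-1/(-54 + 756) - 1/1808)*1422 = (-1/702 - 1/1808)*1422 = -1255/634608*1422 = -99145/35256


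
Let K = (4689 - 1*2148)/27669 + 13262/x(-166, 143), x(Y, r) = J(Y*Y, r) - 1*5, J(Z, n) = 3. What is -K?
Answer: 61156866/9223 ≈ 6630.9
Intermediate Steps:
x(Y, r) = -2 (x(Y, r) = 3 - 1*5 = 3 - 5 = -2)
K = -61156866/9223 (K = (4689 - 1*2148)/27669 + 13262/(-2) = (4689 - 2148)*(1/27669) + 13262*(-½) = 2541*(1/27669) - 6631 = 847/9223 - 6631 = -61156866/9223 ≈ -6630.9)
-K = -1*(-61156866/9223) = 61156866/9223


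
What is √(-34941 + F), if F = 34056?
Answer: I*√885 ≈ 29.749*I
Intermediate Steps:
√(-34941 + F) = √(-34941 + 34056) = √(-885) = I*√885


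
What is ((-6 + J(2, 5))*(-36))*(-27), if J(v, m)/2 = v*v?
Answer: 1944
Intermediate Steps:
J(v, m) = 2*v² (J(v, m) = 2*(v*v) = 2*v²)
((-6 + J(2, 5))*(-36))*(-27) = ((-6 + 2*2²)*(-36))*(-27) = ((-6 + 2*4)*(-36))*(-27) = ((-6 + 8)*(-36))*(-27) = (2*(-36))*(-27) = -72*(-27) = 1944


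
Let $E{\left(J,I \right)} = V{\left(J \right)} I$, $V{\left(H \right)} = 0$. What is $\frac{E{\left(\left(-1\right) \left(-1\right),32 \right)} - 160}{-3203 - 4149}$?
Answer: $\frac{20}{919} \approx 0.021763$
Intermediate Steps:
$E{\left(J,I \right)} = 0$ ($E{\left(J,I \right)} = 0 I = 0$)
$\frac{E{\left(\left(-1\right) \left(-1\right),32 \right)} - 160}{-3203 - 4149} = \frac{0 - 160}{-3203 - 4149} = - \frac{160}{-7352} = \left(-160\right) \left(- \frac{1}{7352}\right) = \frac{20}{919}$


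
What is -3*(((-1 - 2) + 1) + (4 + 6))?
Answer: -24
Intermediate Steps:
-3*(((-1 - 2) + 1) + (4 + 6)) = -3*((-3 + 1) + 10) = -3*(-2 + 10) = -3*8 = -24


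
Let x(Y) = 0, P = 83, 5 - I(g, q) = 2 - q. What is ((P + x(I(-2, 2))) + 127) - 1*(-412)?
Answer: 622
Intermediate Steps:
I(g, q) = 3 + q (I(g, q) = 5 - (2 - q) = 5 + (-2 + q) = 3 + q)
((P + x(I(-2, 2))) + 127) - 1*(-412) = ((83 + 0) + 127) - 1*(-412) = (83 + 127) + 412 = 210 + 412 = 622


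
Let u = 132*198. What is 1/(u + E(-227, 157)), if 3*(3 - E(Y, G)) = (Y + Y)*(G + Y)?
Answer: 3/46637 ≈ 6.4327e-5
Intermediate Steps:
E(Y, G) = 3 - 2*Y*(G + Y)/3 (E(Y, G) = 3 - (Y + Y)*(G + Y)/3 = 3 - 2*Y*(G + Y)/3)
u = 26136
1/(u + E(-227, 157)) = 1/(26136 + (3 - ⅔*(-227)² - ⅔*157*(-227))) = 1/(26136 + (3 - ⅔*51529 + 71278/3)) = 1/(26136 + (3 - 103058/3 + 71278/3)) = 1/(26136 - 31771/3) = 1/(46637/3) = 3/46637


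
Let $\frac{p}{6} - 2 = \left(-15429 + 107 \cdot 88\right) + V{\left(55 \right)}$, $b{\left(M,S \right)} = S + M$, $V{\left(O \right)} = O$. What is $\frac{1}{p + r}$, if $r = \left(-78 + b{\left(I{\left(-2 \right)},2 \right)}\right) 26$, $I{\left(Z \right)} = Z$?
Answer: $- \frac{1}{37764} \approx -2.648 \cdot 10^{-5}$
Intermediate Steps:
$b{\left(M,S \right)} = M + S$
$r = -2028$ ($r = \left(-78 + \left(-2 + 2\right)\right) 26 = \left(-78 + 0\right) 26 = \left(-78\right) 26 = -2028$)
$p = -35736$ ($p = 12 + 6 \left(\left(-15429 + 107 \cdot 88\right) + 55\right) = 12 + 6 \left(\left(-15429 + 9416\right) + 55\right) = 12 + 6 \left(-6013 + 55\right) = 12 + 6 \left(-5958\right) = 12 - 35748 = -35736$)
$\frac{1}{p + r} = \frac{1}{-35736 - 2028} = \frac{1}{-37764} = - \frac{1}{37764}$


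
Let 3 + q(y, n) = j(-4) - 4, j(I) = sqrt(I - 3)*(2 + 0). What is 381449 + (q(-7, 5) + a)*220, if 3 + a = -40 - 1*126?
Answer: 342729 + 440*I*sqrt(7) ≈ 3.4273e+5 + 1164.1*I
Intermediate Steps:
j(I) = 2*sqrt(-3 + I) (j(I) = sqrt(-3 + I)*2 = 2*sqrt(-3 + I))
a = -169 (a = -3 + (-40 - 1*126) = -3 + (-40 - 126) = -3 - 166 = -169)
q(y, n) = -7 + 2*I*sqrt(7) (q(y, n) = -3 + (2*sqrt(-3 - 4) - 4) = -3 + (2*sqrt(-7) - 4) = -3 + (2*(I*sqrt(7)) - 4) = -3 + (2*I*sqrt(7) - 4) = -3 + (-4 + 2*I*sqrt(7)) = -7 + 2*I*sqrt(7))
381449 + (q(-7, 5) + a)*220 = 381449 + ((-7 + 2*I*sqrt(7)) - 169)*220 = 381449 + (-176 + 2*I*sqrt(7))*220 = 381449 + (-38720 + 440*I*sqrt(7)) = 342729 + 440*I*sqrt(7)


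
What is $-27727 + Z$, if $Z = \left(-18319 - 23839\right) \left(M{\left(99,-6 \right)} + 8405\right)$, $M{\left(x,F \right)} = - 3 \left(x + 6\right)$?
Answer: $-341085947$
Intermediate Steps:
$M{\left(x,F \right)} = -18 - 3 x$ ($M{\left(x,F \right)} = - 3 \left(6 + x\right) = -18 - 3 x$)
$Z = -341058220$ ($Z = \left(-18319 - 23839\right) \left(\left(-18 - 297\right) + 8405\right) = - 42158 \left(\left(-18 - 297\right) + 8405\right) = - 42158 \left(-315 + 8405\right) = \left(-42158\right) 8090 = -341058220$)
$-27727 + Z = -27727 - 341058220 = -341085947$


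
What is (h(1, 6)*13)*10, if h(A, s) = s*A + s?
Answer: 1560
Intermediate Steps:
h(A, s) = s + A*s (h(A, s) = A*s + s = s + A*s)
(h(1, 6)*13)*10 = ((6*(1 + 1))*13)*10 = ((6*2)*13)*10 = (12*13)*10 = 156*10 = 1560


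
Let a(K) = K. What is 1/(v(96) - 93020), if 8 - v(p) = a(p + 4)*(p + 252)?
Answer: -1/127812 ≈ -7.8240e-6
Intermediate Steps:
v(p) = 8 - (4 + p)*(252 + p) (v(p) = 8 - (p + 4)*(p + 252) = 8 - (4 + p)*(252 + p))
1/(v(96) - 93020) = 1/((-1000 - 1*96**2 - 256*96) - 93020) = 1/((-1000 - 1*9216 - 24576) - 93020) = 1/((-1000 - 9216 - 24576) - 93020) = 1/(-34792 - 93020) = 1/(-127812) = -1/127812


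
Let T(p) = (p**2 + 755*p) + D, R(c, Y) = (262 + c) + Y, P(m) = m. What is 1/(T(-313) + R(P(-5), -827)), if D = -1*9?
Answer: -1/138925 ≈ -7.1981e-6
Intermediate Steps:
D = -9
R(c, Y) = 262 + Y + c
T(p) = -9 + p**2 + 755*p (T(p) = (p**2 + 755*p) - 9 = -9 + p**2 + 755*p)
1/(T(-313) + R(P(-5), -827)) = 1/((-9 + (-313)**2 + 755*(-313)) + (262 - 827 - 5)) = 1/((-9 + 97969 - 236315) - 570) = 1/(-138355 - 570) = 1/(-138925) = -1/138925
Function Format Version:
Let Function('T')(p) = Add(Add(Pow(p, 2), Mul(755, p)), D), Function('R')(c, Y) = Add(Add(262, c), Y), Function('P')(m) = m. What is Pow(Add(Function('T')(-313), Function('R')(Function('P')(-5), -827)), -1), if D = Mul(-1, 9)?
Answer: Rational(-1, 138925) ≈ -7.1981e-6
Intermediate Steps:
D = -9
Function('R')(c, Y) = Add(262, Y, c)
Function('T')(p) = Add(-9, Pow(p, 2), Mul(755, p)) (Function('T')(p) = Add(Add(Pow(p, 2), Mul(755, p)), -9) = Add(-9, Pow(p, 2), Mul(755, p)))
Pow(Add(Function('T')(-313), Function('R')(Function('P')(-5), -827)), -1) = Pow(Add(Add(-9, Pow(-313, 2), Mul(755, -313)), Add(262, -827, -5)), -1) = Pow(Add(Add(-9, 97969, -236315), -570), -1) = Pow(Add(-138355, -570), -1) = Pow(-138925, -1) = Rational(-1, 138925)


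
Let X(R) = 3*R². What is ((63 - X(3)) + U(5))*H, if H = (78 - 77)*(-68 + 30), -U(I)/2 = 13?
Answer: -380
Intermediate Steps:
U(I) = -26 (U(I) = -2*13 = -26)
H = -38 (H = 1*(-38) = -38)
((63 - X(3)) + U(5))*H = ((63 - 3*3²) - 26)*(-38) = ((63 - 3*9) - 26)*(-38) = ((63 - 1*27) - 26)*(-38) = ((63 - 27) - 26)*(-38) = (36 - 26)*(-38) = 10*(-38) = -380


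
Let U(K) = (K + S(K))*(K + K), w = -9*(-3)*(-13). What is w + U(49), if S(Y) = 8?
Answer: 5235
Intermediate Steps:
w = -351 (w = 27*(-13) = -351)
U(K) = 2*K*(8 + K) (U(K) = (K + 8)*(K + K) = (8 + K)*(2*K) = 2*K*(8 + K))
w + U(49) = -351 + 2*49*(8 + 49) = -351 + 2*49*57 = -351 + 5586 = 5235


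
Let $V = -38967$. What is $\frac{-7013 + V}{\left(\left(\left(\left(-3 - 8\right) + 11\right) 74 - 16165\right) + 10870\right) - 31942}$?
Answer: $\frac{45980}{37237} \approx 1.2348$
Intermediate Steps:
$\frac{-7013 + V}{\left(\left(\left(\left(-3 - 8\right) + 11\right) 74 - 16165\right) + 10870\right) - 31942} = \frac{-7013 - 38967}{\left(\left(\left(\left(-3 - 8\right) + 11\right) 74 - 16165\right) + 10870\right) - 31942} = - \frac{45980}{\left(\left(\left(-11 + 11\right) 74 - 16165\right) + 10870\right) - 31942} = - \frac{45980}{\left(\left(0 \cdot 74 - 16165\right) + 10870\right) - 31942} = - \frac{45980}{\left(\left(0 - 16165\right) + 10870\right) - 31942} = - \frac{45980}{\left(-16165 + 10870\right) - 31942} = - \frac{45980}{-5295 - 31942} = - \frac{45980}{-37237} = \left(-45980\right) \left(- \frac{1}{37237}\right) = \frac{45980}{37237}$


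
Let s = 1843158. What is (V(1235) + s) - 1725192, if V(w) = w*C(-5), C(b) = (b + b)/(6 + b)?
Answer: 105616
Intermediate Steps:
C(b) = 2*b/(6 + b) (C(b) = (2*b)/(6 + b) = 2*b/(6 + b))
V(w) = -10*w (V(w) = w*(2*(-5)/(6 - 5)) = w*(2*(-5)/1) = w*(2*(-5)*1) = w*(-10) = -10*w)
(V(1235) + s) - 1725192 = (-10*1235 + 1843158) - 1725192 = (-12350 + 1843158) - 1725192 = 1830808 - 1725192 = 105616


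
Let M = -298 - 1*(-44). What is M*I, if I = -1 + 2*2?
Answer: -762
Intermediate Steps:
M = -254 (M = -298 + 44 = -254)
I = 3 (I = -1 + 4 = 3)
M*I = -254*3 = -762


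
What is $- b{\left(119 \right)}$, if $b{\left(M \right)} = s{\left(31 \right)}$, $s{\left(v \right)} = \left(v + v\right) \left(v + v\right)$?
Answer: $-3844$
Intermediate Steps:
$s{\left(v \right)} = 4 v^{2}$ ($s{\left(v \right)} = 2 v 2 v = 4 v^{2}$)
$b{\left(M \right)} = 3844$ ($b{\left(M \right)} = 4 \cdot 31^{2} = 4 \cdot 961 = 3844$)
$- b{\left(119 \right)} = \left(-1\right) 3844 = -3844$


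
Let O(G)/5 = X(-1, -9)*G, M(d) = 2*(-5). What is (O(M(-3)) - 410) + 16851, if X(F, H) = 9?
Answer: 15991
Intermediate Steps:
M(d) = -10
O(G) = 45*G (O(G) = 5*(9*G) = 45*G)
(O(M(-3)) - 410) + 16851 = (45*(-10) - 410) + 16851 = (-450 - 410) + 16851 = -860 + 16851 = 15991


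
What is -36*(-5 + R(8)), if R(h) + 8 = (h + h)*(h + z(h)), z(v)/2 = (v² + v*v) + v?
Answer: -160812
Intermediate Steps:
z(v) = 2*v + 4*v² (z(v) = 2*((v² + v*v) + v) = 2*((v² + v²) + v) = 2*(2*v² + v) = 2*(v + 2*v²) = 2*v + 4*v²)
R(h) = -8 + 2*h*(h + 2*h*(1 + 2*h)) (R(h) = -8 + (h + h)*(h + 2*h*(1 + 2*h)) = -8 + (2*h)*(h + 2*h*(1 + 2*h)) = -8 + 2*h*(h + 2*h*(1 + 2*h)))
-36*(-5 + R(8)) = -36*(-5 + (-8 + 6*8² + 8*8³)) = -36*(-5 + (-8 + 6*64 + 8*512)) = -36*(-5 + (-8 + 384 + 4096)) = -36*(-5 + 4472) = -36*4467 = -160812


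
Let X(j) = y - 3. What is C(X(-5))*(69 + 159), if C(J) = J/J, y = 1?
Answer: 228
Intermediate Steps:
X(j) = -2 (X(j) = 1 - 3 = -2)
C(J) = 1
C(X(-5))*(69 + 159) = 1*(69 + 159) = 1*228 = 228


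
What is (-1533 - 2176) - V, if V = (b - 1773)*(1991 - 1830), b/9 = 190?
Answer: 6434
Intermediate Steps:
b = 1710 (b = 9*190 = 1710)
V = -10143 (V = (1710 - 1773)*(1991 - 1830) = -63*161 = -10143)
(-1533 - 2176) - V = (-1533 - 2176) - 1*(-10143) = -3709 + 10143 = 6434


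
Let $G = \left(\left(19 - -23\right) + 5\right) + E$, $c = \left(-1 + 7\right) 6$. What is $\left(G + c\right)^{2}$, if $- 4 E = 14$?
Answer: $\frac{25281}{4} \approx 6320.3$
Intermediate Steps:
$c = 36$ ($c = 6 \cdot 6 = 36$)
$E = - \frac{7}{2}$ ($E = \left(- \frac{1}{4}\right) 14 = - \frac{7}{2} \approx -3.5$)
$G = \frac{87}{2}$ ($G = \left(\left(19 - -23\right) + 5\right) - \frac{7}{2} = \left(\left(19 + 23\right) + 5\right) - \frac{7}{2} = \left(42 + 5\right) - \frac{7}{2} = 47 - \frac{7}{2} = \frac{87}{2} \approx 43.5$)
$\left(G + c\right)^{2} = \left(\frac{87}{2} + 36\right)^{2} = \left(\frac{159}{2}\right)^{2} = \frac{25281}{4}$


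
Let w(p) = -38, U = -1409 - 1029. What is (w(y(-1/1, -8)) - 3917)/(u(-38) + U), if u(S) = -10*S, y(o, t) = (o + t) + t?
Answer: 565/294 ≈ 1.9218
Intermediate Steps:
U = -2438
y(o, t) = o + 2*t
(w(y(-1/1, -8)) - 3917)/(u(-38) + U) = (-38 - 3917)/(-10*(-38) - 2438) = -3955/(380 - 2438) = -3955/(-2058) = -3955*(-1/2058) = 565/294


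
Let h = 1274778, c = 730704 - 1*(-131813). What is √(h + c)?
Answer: √2137295 ≈ 1461.9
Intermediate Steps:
c = 862517 (c = 730704 + 131813 = 862517)
√(h + c) = √(1274778 + 862517) = √2137295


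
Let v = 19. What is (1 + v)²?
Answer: 400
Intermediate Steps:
(1 + v)² = (1 + 19)² = 20² = 400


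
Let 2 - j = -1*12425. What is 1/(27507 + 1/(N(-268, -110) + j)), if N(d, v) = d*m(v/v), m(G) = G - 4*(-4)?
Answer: 7871/216507598 ≈ 3.6354e-5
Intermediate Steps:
m(G) = 16 + G (m(G) = G + 16 = 16 + G)
j = 12427 (j = 2 - (-1)*12425 = 2 - 1*(-12425) = 2 + 12425 = 12427)
N(d, v) = 17*d (N(d, v) = d*(16 + v/v) = d*(16 + 1) = d*17 = 17*d)
1/(27507 + 1/(N(-268, -110) + j)) = 1/(27507 + 1/(17*(-268) + 12427)) = 1/(27507 + 1/(-4556 + 12427)) = 1/(27507 + 1/7871) = 1/(216507598/7871) = 7871/216507598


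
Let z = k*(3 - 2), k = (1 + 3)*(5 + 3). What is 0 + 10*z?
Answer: 320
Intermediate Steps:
k = 32 (k = 4*8 = 32)
z = 32 (z = 32*(3 - 2) = 32*1 = 32)
0 + 10*z = 0 + 10*32 = 0 + 320 = 320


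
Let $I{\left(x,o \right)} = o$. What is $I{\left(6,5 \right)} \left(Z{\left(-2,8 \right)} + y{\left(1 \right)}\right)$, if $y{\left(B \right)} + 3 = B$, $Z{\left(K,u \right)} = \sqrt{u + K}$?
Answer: $-10 + 5 \sqrt{6} \approx 2.2474$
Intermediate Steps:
$Z{\left(K,u \right)} = \sqrt{K + u}$
$y{\left(B \right)} = -3 + B$
$I{\left(6,5 \right)} \left(Z{\left(-2,8 \right)} + y{\left(1 \right)}\right) = 5 \left(\sqrt{-2 + 8} + \left(-3 + 1\right)\right) = 5 \left(\sqrt{6} - 2\right) = 5 \left(-2 + \sqrt{6}\right) = -10 + 5 \sqrt{6}$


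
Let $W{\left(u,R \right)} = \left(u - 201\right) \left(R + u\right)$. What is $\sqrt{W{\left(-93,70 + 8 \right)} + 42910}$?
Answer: $26 \sqrt{70} \approx 217.53$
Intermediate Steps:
$W{\left(u,R \right)} = \left(-201 + u\right) \left(R + u\right)$
$\sqrt{W{\left(-93,70 + 8 \right)} + 42910} = \sqrt{\left(\left(-93\right)^{2} - 201 \left(70 + 8\right) - -18693 + \left(70 + 8\right) \left(-93\right)\right) + 42910} = \sqrt{\left(8649 - 15678 + 18693 + 78 \left(-93\right)\right) + 42910} = \sqrt{\left(8649 - 15678 + 18693 - 7254\right) + 42910} = \sqrt{4410 + 42910} = \sqrt{47320} = 26 \sqrt{70}$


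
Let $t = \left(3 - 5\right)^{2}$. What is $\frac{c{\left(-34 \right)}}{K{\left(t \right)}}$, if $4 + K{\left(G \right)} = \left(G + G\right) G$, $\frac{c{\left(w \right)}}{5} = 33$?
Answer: $\frac{165}{28} \approx 5.8929$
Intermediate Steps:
$c{\left(w \right)} = 165$ ($c{\left(w \right)} = 5 \cdot 33 = 165$)
$t = 4$ ($t = \left(-2\right)^{2} = 4$)
$K{\left(G \right)} = -4 + 2 G^{2}$ ($K{\left(G \right)} = -4 + \left(G + G\right) G = -4 + 2 G G = -4 + 2 G^{2}$)
$\frac{c{\left(-34 \right)}}{K{\left(t \right)}} = \frac{165}{-4 + 2 \cdot 4^{2}} = \frac{165}{-4 + 2 \cdot 16} = \frac{165}{-4 + 32} = \frac{165}{28}$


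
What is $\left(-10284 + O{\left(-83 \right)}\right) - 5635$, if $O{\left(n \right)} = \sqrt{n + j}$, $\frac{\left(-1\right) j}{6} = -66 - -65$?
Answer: $-15919 + i \sqrt{77} \approx -15919.0 + 8.775 i$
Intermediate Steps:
$j = 6$ ($j = - 6 \left(-66 - -65\right) = - 6 \left(-66 + 65\right) = \left(-6\right) \left(-1\right) = 6$)
$O{\left(n \right)} = \sqrt{6 + n}$ ($O{\left(n \right)} = \sqrt{n + 6} = \sqrt{6 + n}$)
$\left(-10284 + O{\left(-83 \right)}\right) - 5635 = \left(-10284 + \sqrt{6 - 83}\right) - 5635 = \left(-10284 + \sqrt{-77}\right) - 5635 = \left(-10284 + i \sqrt{77}\right) - 5635 = -15919 + i \sqrt{77}$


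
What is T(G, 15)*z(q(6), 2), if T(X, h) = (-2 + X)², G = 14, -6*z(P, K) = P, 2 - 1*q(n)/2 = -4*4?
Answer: -864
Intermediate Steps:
q(n) = 36 (q(n) = 4 - (-8)*4 = 4 - 2*(-16) = 4 + 32 = 36)
z(P, K) = -P/6
T(G, 15)*z(q(6), 2) = (-2 + 14)²*(-⅙*36) = 12²*(-6) = 144*(-6) = -864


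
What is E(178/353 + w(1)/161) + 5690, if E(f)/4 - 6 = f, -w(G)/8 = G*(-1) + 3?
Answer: 324835802/56833 ≈ 5715.6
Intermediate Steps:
w(G) = -24 + 8*G (w(G) = -8*(G*(-1) + 3) = -8*(-G + 3) = -8*(3 - G) = -24 + 8*G)
E(f) = 24 + 4*f
E(178/353 + w(1)/161) + 5690 = (24 + 4*(178/353 + (-24 + 8*1)/161)) + 5690 = (24 + 4*(178*(1/353) + (-24 + 8)*(1/161))) + 5690 = (24 + 4*(178/353 - 16*1/161)) + 5690 = (24 + 4*(178/353 - 16/161)) + 5690 = (24 + 4*(23010/56833)) + 5690 = (24 + 92040/56833) + 5690 = 1456032/56833 + 5690 = 324835802/56833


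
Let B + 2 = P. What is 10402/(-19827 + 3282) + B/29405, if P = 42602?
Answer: 79789238/97301145 ≈ 0.82002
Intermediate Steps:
B = 42600 (B = -2 + 42602 = 42600)
10402/(-19827 + 3282) + B/29405 = 10402/(-19827 + 3282) + 42600/29405 = 10402/(-16545) + 42600*(1/29405) = 10402*(-1/16545) + 8520/5881 = -10402/16545 + 8520/5881 = 79789238/97301145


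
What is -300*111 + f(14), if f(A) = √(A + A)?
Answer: -33300 + 2*√7 ≈ -33295.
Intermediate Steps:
f(A) = √2*√A (f(A) = √(2*A) = √2*√A)
-300*111 + f(14) = -300*111 + √2*√14 = -33300 + 2*√7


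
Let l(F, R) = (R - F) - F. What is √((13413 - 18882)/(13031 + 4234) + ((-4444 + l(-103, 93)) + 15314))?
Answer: 2*√92476766965/5755 ≈ 105.68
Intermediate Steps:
l(F, R) = R - 2*F
√((13413 - 18882)/(13031 + 4234) + ((-4444 + l(-103, 93)) + 15314)) = √((13413 - 18882)/(13031 + 4234) + ((-4444 + (93 - 2*(-103))) + 15314)) = √(-5469/17265 + ((-4444 + (93 + 206)) + 15314)) = √(-5469*1/17265 + ((-4444 + 299) + 15314)) = √(-1823/5755 + (-4145 + 15314)) = √(-1823/5755 + 11169) = √(64275772/5755) = 2*√92476766965/5755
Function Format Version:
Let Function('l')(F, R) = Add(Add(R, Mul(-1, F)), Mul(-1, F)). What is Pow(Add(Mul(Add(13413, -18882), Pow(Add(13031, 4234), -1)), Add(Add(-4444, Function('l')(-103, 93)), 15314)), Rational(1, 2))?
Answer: Mul(Rational(2, 5755), Pow(92476766965, Rational(1, 2))) ≈ 105.68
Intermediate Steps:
Function('l')(F, R) = Add(R, Mul(-2, F))
Pow(Add(Mul(Add(13413, -18882), Pow(Add(13031, 4234), -1)), Add(Add(-4444, Function('l')(-103, 93)), 15314)), Rational(1, 2)) = Pow(Add(Mul(Add(13413, -18882), Pow(Add(13031, 4234), -1)), Add(Add(-4444, Add(93, Mul(-2, -103))), 15314)), Rational(1, 2)) = Pow(Add(Mul(-5469, Pow(17265, -1)), Add(Add(-4444, Add(93, 206)), 15314)), Rational(1, 2)) = Pow(Add(Mul(-5469, Rational(1, 17265)), Add(Add(-4444, 299), 15314)), Rational(1, 2)) = Pow(Add(Rational(-1823, 5755), Add(-4145, 15314)), Rational(1, 2)) = Pow(Add(Rational(-1823, 5755), 11169), Rational(1, 2)) = Pow(Rational(64275772, 5755), Rational(1, 2)) = Mul(Rational(2, 5755), Pow(92476766965, Rational(1, 2)))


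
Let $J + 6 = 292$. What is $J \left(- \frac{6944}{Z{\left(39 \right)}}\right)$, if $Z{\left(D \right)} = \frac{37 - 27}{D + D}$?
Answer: $- \frac{77453376}{5} \approx -1.5491 \cdot 10^{7}$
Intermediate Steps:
$Z{\left(D \right)} = \frac{5}{D}$ ($Z{\left(D \right)} = \frac{10}{2 D} = 10 \frac{1}{2 D} = \frac{5}{D}$)
$J = 286$ ($J = -6 + 292 = 286$)
$J \left(- \frac{6944}{Z{\left(39 \right)}}\right) = 286 \left(- \frac{6944}{5 \cdot \frac{1}{39}}\right) = 286 \left(- \frac{6944}{\frac{5}{39}}\right) = 286 \left(\left(-6944\right) \frac{39}{5}\right) = 286 \left(- \frac{270816}{5}\right) = - \frac{77453376}{5}$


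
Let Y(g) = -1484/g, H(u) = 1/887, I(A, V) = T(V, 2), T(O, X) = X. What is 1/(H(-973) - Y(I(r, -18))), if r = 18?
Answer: 887/658155 ≈ 0.0013477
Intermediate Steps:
I(A, V) = 2
H(u) = 1/887
1/(H(-973) - Y(I(r, -18))) = 1/(1/887 - (-1484)/2) = 1/(1/887 - 1*(-742)) = 1/(1/887 + 742) = 1/(658155/887) = 887/658155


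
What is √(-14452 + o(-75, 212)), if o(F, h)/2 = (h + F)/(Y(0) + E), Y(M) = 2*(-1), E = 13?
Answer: I*√1745678/11 ≈ 120.11*I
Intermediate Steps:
Y(M) = -2
o(F, h) = 2*F/11 + 2*h/11 (o(F, h) = 2*((h + F)/(-2 + 13)) = 2*((F + h)/11) = 2*((F + h)*(1/11)) = 2*(F/11 + h/11) = 2*F/11 + 2*h/11)
√(-14452 + o(-75, 212)) = √(-14452 + ((2/11)*(-75) + (2/11)*212)) = √(-14452 + (-150/11 + 424/11)) = √(-14452 + 274/11) = √(-158698/11) = I*√1745678/11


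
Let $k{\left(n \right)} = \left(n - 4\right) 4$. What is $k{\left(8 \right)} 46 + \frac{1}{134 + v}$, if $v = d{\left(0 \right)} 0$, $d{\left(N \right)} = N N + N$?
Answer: $\frac{98625}{134} \approx 736.01$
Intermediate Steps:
$d{\left(N \right)} = N + N^{2}$ ($d{\left(N \right)} = N^{2} + N = N + N^{2}$)
$k{\left(n \right)} = -16 + 4 n$ ($k{\left(n \right)} = \left(-4 + n\right) 4 = -16 + 4 n$)
$v = 0$ ($v = 0 \left(1 + 0\right) 0 = 0 \cdot 1 \cdot 0 = 0 \cdot 0 = 0$)
$k{\left(8 \right)} 46 + \frac{1}{134 + v} = \left(-16 + 4 \cdot 8\right) 46 + \frac{1}{134 + 0} = \left(-16 + 32\right) 46 + \frac{1}{134} = 16 \cdot 46 + \frac{1}{134} = 736 + \frac{1}{134} = \frac{98625}{134}$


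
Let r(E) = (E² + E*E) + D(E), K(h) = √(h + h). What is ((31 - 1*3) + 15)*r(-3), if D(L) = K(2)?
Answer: 860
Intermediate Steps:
K(h) = √2*√h (K(h) = √(2*h) = √2*√h)
D(L) = 2 (D(L) = √2*√2 = 2)
r(E) = 2 + 2*E² (r(E) = (E² + E*E) + 2 = (E² + E²) + 2 = 2*E² + 2 = 2 + 2*E²)
((31 - 1*3) + 15)*r(-3) = ((31 - 1*3) + 15)*(2 + 2*(-3)²) = ((31 - 3) + 15)*(2 + 2*9) = (28 + 15)*(2 + 18) = 43*20 = 860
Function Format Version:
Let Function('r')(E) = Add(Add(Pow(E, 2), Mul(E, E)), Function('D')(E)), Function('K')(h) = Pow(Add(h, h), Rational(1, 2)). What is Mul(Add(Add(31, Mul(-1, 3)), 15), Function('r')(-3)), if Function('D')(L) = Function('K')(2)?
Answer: 860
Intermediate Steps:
Function('K')(h) = Mul(Pow(2, Rational(1, 2)), Pow(h, Rational(1, 2))) (Function('K')(h) = Pow(Mul(2, h), Rational(1, 2)) = Mul(Pow(2, Rational(1, 2)), Pow(h, Rational(1, 2))))
Function('D')(L) = 2 (Function('D')(L) = Mul(Pow(2, Rational(1, 2)), Pow(2, Rational(1, 2))) = 2)
Function('r')(E) = Add(2, Mul(2, Pow(E, 2))) (Function('r')(E) = Add(Add(Pow(E, 2), Mul(E, E)), 2) = Add(Add(Pow(E, 2), Pow(E, 2)), 2) = Add(Mul(2, Pow(E, 2)), 2) = Add(2, Mul(2, Pow(E, 2))))
Mul(Add(Add(31, Mul(-1, 3)), 15), Function('r')(-3)) = Mul(Add(Add(31, Mul(-1, 3)), 15), Add(2, Mul(2, Pow(-3, 2)))) = Mul(Add(Add(31, -3), 15), Add(2, Mul(2, 9))) = Mul(Add(28, 15), Add(2, 18)) = Mul(43, 20) = 860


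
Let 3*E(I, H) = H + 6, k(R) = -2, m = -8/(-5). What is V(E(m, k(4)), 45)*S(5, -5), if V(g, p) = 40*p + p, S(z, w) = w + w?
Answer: -18450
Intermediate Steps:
m = 8/5 (m = -8*(-⅕) = 8/5 ≈ 1.6000)
E(I, H) = 2 + H/3 (E(I, H) = (H + 6)/3 = (6 + H)/3 = 2 + H/3)
S(z, w) = 2*w
V(g, p) = 41*p
V(E(m, k(4)), 45)*S(5, -5) = (41*45)*(2*(-5)) = 1845*(-10) = -18450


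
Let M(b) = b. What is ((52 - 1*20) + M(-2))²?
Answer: 900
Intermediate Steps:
((52 - 1*20) + M(-2))² = ((52 - 1*20) - 2)² = ((52 - 20) - 2)² = (32 - 2)² = 30² = 900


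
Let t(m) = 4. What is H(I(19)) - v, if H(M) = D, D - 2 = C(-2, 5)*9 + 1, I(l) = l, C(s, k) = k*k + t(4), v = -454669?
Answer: 454933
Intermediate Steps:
C(s, k) = 4 + k**2 (C(s, k) = k*k + 4 = k**2 + 4 = 4 + k**2)
D = 264 (D = 2 + ((4 + 5**2)*9 + 1) = 2 + ((4 + 25)*9 + 1) = 2 + (29*9 + 1) = 2 + (261 + 1) = 2 + 262 = 264)
H(M) = 264
H(I(19)) - v = 264 - 1*(-454669) = 264 + 454669 = 454933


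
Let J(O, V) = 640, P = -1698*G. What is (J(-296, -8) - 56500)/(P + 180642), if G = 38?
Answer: -9310/19353 ≈ -0.48106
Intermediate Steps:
P = -64524 (P = -1698*38 = -64524)
(J(-296, -8) - 56500)/(P + 180642) = (640 - 56500)/(-64524 + 180642) = -55860/116118 = -55860*1/116118 = -9310/19353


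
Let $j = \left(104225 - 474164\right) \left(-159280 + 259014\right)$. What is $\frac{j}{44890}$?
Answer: $- \frac{18447748113}{22445} \approx -8.2191 \cdot 10^{5}$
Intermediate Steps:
$j = -36895496226$ ($j = \left(-369939\right) 99734 = -36895496226$)
$\frac{j}{44890} = - \frac{36895496226}{44890} = \left(-36895496226\right) \frac{1}{44890} = - \frac{18447748113}{22445}$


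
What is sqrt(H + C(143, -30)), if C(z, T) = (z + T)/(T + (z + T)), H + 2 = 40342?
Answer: 3*sqrt(30879071)/83 ≈ 200.85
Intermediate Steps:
H = 40340 (H = -2 + 40342 = 40340)
C(z, T) = (T + z)/(z + 2*T) (C(z, T) = (T + z)/(T + (T + z)) = (T + z)/(z + 2*T))
sqrt(H + C(143, -30)) = sqrt(40340 + (-30 + 143)/(143 + 2*(-30))) = sqrt(40340 + 113/(143 - 60)) = sqrt(40340 + 113/83) = sqrt(3348333/83) = 3*sqrt(30879071)/83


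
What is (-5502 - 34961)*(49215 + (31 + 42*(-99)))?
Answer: -1824395744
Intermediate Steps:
(-5502 - 34961)*(49215 + (31 + 42*(-99))) = -40463*(49215 + (31 - 4158)) = -40463*(49215 - 4127) = -40463*45088 = -1824395744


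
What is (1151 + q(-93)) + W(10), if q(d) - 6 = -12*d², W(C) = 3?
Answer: -102628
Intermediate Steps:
q(d) = 6 - 12*d²
(1151 + q(-93)) + W(10) = (1151 + (6 - 12*(-93)²)) + 3 = (1151 + (6 - 12*8649)) + 3 = (1151 + (6 - 103788)) + 3 = (1151 - 103782) + 3 = -102631 + 3 = -102628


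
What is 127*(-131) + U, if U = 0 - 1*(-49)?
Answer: -16588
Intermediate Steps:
U = 49 (U = 0 + 49 = 49)
127*(-131) + U = 127*(-131) + 49 = -16637 + 49 = -16588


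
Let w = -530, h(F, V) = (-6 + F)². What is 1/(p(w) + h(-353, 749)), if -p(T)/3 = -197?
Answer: 1/129472 ≈ 7.7237e-6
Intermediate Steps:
p(T) = 591 (p(T) = -3*(-197) = 591)
1/(p(w) + h(-353, 749)) = 1/(591 + (-6 - 353)²) = 1/(591 + (-359)²) = 1/(591 + 128881) = 1/129472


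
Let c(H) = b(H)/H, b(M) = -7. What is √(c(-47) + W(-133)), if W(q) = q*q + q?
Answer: √38781533/47 ≈ 132.50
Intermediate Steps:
W(q) = q + q² (W(q) = q² + q = q + q²)
c(H) = -7/H
√(c(-47) + W(-133)) = √(-7/(-47) - 133*(1 - 133)) = √(-7*(-1/47) - 133*(-132)) = √(7/47 + 17556) = √(825139/47) = √38781533/47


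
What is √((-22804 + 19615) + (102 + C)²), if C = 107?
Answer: 2*√10123 ≈ 201.23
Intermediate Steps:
√((-22804 + 19615) + (102 + C)²) = √((-22804 + 19615) + (102 + 107)²) = √(-3189 + 209²) = √(-3189 + 43681) = √40492 = 2*√10123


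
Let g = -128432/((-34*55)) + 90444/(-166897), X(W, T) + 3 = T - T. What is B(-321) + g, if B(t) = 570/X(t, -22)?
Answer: -19016359438/156048695 ≈ -121.86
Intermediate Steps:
X(W, T) = -3 (X(W, T) = -3 + (T - T) = -3 + 0 = -3)
B(t) = -190 (B(t) = 570/(-3) = 570*(-⅓) = -190)
g = 10632892612/156048695 (g = -128432/(-1870) + 90444*(-1/166897) = -128432*(-1/1870) - 90444/166897 = 64216/935 - 90444/166897 = 10632892612/156048695 ≈ 68.138)
B(-321) + g = -190 + 10632892612/156048695 = -19016359438/156048695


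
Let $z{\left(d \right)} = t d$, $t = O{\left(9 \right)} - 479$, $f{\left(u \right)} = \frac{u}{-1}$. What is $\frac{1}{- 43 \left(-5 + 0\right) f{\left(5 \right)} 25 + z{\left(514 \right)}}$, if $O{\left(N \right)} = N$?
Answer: $- \frac{1}{268455} \approx -3.725 \cdot 10^{-6}$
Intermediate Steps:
$f{\left(u \right)} = - u$ ($f{\left(u \right)} = u \left(-1\right) = - u$)
$t = -470$ ($t = 9 - 479 = -470$)
$z{\left(d \right)} = - 470 d$
$\frac{1}{- 43 \left(-5 + 0\right) f{\left(5 \right)} 25 + z{\left(514 \right)}} = \frac{1}{- 43 \left(-5 + 0\right) \left(\left(-1\right) 5\right) 25 - 241580} = \frac{1}{- 43 \left(\left(-5\right) \left(-5\right)\right) 25 - 241580} = \frac{1}{\left(-43\right) 25 \cdot 25 - 241580} = \frac{1}{\left(-1075\right) 25 - 241580} = \frac{1}{-26875 - 241580} = \frac{1}{-268455} = - \frac{1}{268455}$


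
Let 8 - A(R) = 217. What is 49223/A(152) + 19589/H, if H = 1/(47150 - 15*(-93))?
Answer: 198748083822/209 ≈ 9.5095e+8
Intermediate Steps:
H = 1/48545 (H = 1/(47150 + 1395) = 1/48545 ≈ 2.0599e-5)
A(R) = -209 (A(R) = 8 - 1*217 = 8 - 217 = -209)
49223/A(152) + 19589/H = 49223/(-209) + 19589/(1/48545) = 49223*(-1/209) + 19589*48545 = -49223/209 + 950948005 = 198748083822/209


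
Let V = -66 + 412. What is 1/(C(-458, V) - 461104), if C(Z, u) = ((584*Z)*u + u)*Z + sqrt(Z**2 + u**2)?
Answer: 10596283331/449124881723313739874 - sqrt(82370)/898249763446627479748 ≈ 2.3593e-11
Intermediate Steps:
V = 346
C(Z, u) = sqrt(Z**2 + u**2) + Z*(u + 584*Z*u) (C(Z, u) = (584*Z*u + u)*Z + sqrt(Z**2 + u**2) = (u + 584*Z*u)*Z + sqrt(Z**2 + u**2) = Z*(u + 584*Z*u) + sqrt(Z**2 + u**2) = sqrt(Z**2 + u**2) + Z*(u + 584*Z*u))
1/(C(-458, V) - 461104) = 1/((sqrt((-458)**2 + 346**2) - 458*346 + 584*346*(-458)**2) - 461104) = 1/((sqrt(209764 + 119716) - 158468 + 584*346*209764) - 461104) = 1/((sqrt(329480) - 158468 + 42385752896) - 461104) = 1/((2*sqrt(82370) - 158468 + 42385752896) - 461104) = 1/((42385594428 + 2*sqrt(82370)) - 461104) = 1/(42385133324 + 2*sqrt(82370))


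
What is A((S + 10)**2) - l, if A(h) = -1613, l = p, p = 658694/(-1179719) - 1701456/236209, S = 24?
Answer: -447316146200213/278660245271 ≈ -1605.2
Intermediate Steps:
p = -2162829421910/278660245271 (p = 658694*(-1/1179719) - 1701456*1/236209 = -658694/1179719 - 1701456/236209 = -2162829421910/278660245271 ≈ -7.7615)
l = -2162829421910/278660245271 ≈ -7.7615
A((S + 10)**2) - l = -1613 - 1*(-2162829421910/278660245271) = -1613 + 2162829421910/278660245271 = -447316146200213/278660245271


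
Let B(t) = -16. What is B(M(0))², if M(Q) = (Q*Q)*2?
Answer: 256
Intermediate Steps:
M(Q) = 2*Q² (M(Q) = Q²*2 = 2*Q²)
B(M(0))² = (-16)² = 256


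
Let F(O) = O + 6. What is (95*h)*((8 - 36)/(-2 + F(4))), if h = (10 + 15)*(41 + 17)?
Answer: -482125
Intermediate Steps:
h = 1450 (h = 25*58 = 1450)
F(O) = 6 + O
(95*h)*((8 - 36)/(-2 + F(4))) = (95*1450)*((8 - 36)/(-2 + (6 + 4))) = 137750*(-28/(-2 + 10)) = 137750*(-28/8) = 137750*(-28*1/8) = 137750*(-7/2) = -482125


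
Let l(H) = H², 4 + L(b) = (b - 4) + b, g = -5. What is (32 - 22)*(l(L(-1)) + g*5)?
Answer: 750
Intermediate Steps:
L(b) = -8 + 2*b (L(b) = -4 + ((b - 4) + b) = -4 + ((-4 + b) + b) = -4 + (-4 + 2*b) = -8 + 2*b)
(32 - 22)*(l(L(-1)) + g*5) = (32 - 22)*((-8 + 2*(-1))² - 5*5) = 10*((-8 - 2)² - 25) = 10*((-10)² - 25) = 10*(100 - 25) = 10*75 = 750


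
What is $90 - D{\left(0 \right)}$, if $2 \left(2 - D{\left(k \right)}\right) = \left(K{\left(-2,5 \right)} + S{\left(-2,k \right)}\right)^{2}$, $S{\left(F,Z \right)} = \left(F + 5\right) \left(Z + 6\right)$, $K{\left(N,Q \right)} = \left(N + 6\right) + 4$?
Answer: $426$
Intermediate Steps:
$K{\left(N,Q \right)} = 10 + N$ ($K{\left(N,Q \right)} = \left(6 + N\right) + 4 = 10 + N$)
$S{\left(F,Z \right)} = \left(5 + F\right) \left(6 + Z\right)$
$D{\left(k \right)} = 2 - \frac{\left(26 + 3 k\right)^{2}}{2}$ ($D{\left(k \right)} = 2 - \frac{\left(\left(10 - 2\right) + \left(30 + 5 k + 6 \left(-2\right) - 2 k\right)\right)^{2}}{2} = 2 - \frac{\left(8 + \left(30 + 5 k - 12 - 2 k\right)\right)^{2}}{2} = 2 - \frac{\left(8 + \left(18 + 3 k\right)\right)^{2}}{2} = 2 - \frac{\left(26 + 3 k\right)^{2}}{2}$)
$90 - D{\left(0 \right)} = 90 - \left(2 - \frac{\left(26 + 3 \cdot 0\right)^{2}}{2}\right) = 90 - \left(2 - \frac{\left(26 + 0\right)^{2}}{2}\right) = 90 - \left(2 - \frac{26^{2}}{2}\right) = 90 - \left(2 - 338\right) = 90 - -336 = 90 + 336 = 426$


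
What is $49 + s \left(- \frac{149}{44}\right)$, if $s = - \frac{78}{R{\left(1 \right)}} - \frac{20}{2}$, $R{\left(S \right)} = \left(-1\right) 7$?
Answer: $\frac{3475}{77} \approx 45.13$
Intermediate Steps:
$R{\left(S \right)} = -7$
$s = \frac{8}{7}$ ($s = - \frac{78}{-7} - \frac{20}{2} = \left(-78\right) \left(- \frac{1}{7}\right) - 10 = \frac{78}{7} - 10 = \frac{8}{7} \approx 1.1429$)
$49 + s \left(- \frac{149}{44}\right) = 49 + \frac{8 \left(- \frac{149}{44}\right)}{7} = 49 + \frac{8 \left(\left(-149\right) \frac{1}{44}\right)}{7} = 49 + \frac{8}{7} \left(- \frac{149}{44}\right) = 49 - \frac{298}{77} = \frac{3475}{77}$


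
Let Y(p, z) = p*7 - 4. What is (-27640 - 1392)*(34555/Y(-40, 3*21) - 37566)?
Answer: 77684544142/71 ≈ 1.0941e+9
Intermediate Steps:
Y(p, z) = -4 + 7*p (Y(p, z) = 7*p - 4 = -4 + 7*p)
(-27640 - 1392)*(34555/Y(-40, 3*21) - 37566) = (-27640 - 1392)*(34555/(-4 + 7*(-40)) - 37566) = -29032*(34555/(-4 - 280) - 37566) = -29032*(34555/(-284) - 37566) = -29032*(34555*(-1/284) - 37566) = -29032*(-34555/284 - 37566) = -29032*(-10703299/284) = 77684544142/71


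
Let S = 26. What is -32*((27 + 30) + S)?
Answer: -2656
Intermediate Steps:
-32*((27 + 30) + S) = -32*((27 + 30) + 26) = -32*(57 + 26) = -32*83 = -2656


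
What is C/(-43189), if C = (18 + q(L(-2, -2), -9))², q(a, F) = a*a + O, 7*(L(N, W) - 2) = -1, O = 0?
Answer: -1104601/103696789 ≈ -0.010652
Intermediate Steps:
L(N, W) = 13/7 (L(N, W) = 2 + (⅐)*(-1) = 2 - ⅐ = 13/7)
q(a, F) = a² (q(a, F) = a*a + 0 = a² + 0 = a²)
C = 1104601/2401 (C = (18 + (13/7)²)² = (18 + 169/49)² = (1051/49)² = 1104601/2401 ≈ 460.06)
C/(-43189) = (1104601/2401)/(-43189) = (1104601/2401)*(-1/43189) = -1104601/103696789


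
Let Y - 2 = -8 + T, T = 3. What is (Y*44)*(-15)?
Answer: 1980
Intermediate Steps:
Y = -3 (Y = 2 + (-8 + 3) = 2 - 5 = -3)
(Y*44)*(-15) = -3*44*(-15) = -132*(-15) = 1980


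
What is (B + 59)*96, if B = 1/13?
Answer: 73728/13 ≈ 5671.4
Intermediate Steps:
B = 1/13 ≈ 0.076923
(B + 59)*96 = (1/13 + 59)*96 = (768/13)*96 = 73728/13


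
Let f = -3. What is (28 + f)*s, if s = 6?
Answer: 150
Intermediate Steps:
(28 + f)*s = (28 - 3)*6 = 25*6 = 150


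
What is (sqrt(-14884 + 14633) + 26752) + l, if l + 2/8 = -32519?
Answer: -23069/4 + I*sqrt(251) ≈ -5767.3 + 15.843*I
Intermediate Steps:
l = -130077/4 (l = -1/4 - 32519 = -130077/4 ≈ -32519.)
(sqrt(-14884 + 14633) + 26752) + l = (sqrt(-14884 + 14633) + 26752) - 130077/4 = (sqrt(-251) + 26752) - 130077/4 = (I*sqrt(251) + 26752) - 130077/4 = (26752 + I*sqrt(251)) - 130077/4 = -23069/4 + I*sqrt(251)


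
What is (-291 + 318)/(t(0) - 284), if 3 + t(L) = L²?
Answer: -27/287 ≈ -0.094077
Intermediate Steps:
t(L) = -3 + L²
(-291 + 318)/(t(0) - 284) = (-291 + 318)/((-3 + 0²) - 284) = 27/((-3 + 0) - 284) = 27/(-3 - 284) = 27/(-287) = 27*(-1/287) = -27/287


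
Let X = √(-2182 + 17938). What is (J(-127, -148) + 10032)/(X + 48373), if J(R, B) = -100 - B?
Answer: 37507680/179994721 - 20160*√3939/2339931373 ≈ 0.20784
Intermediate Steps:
X = 2*√3939 (X = √15756 = 2*√3939 ≈ 125.52)
(J(-127, -148) + 10032)/(X + 48373) = ((-100 - 1*(-148)) + 10032)/(2*√3939 + 48373) = ((-100 + 148) + 10032)/(48373 + 2*√3939) = (48 + 10032)/(48373 + 2*√3939) = 10080/(48373 + 2*√3939)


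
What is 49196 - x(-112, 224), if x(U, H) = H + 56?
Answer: 48916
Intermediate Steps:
x(U, H) = 56 + H
49196 - x(-112, 224) = 49196 - (56 + 224) = 49196 - 1*280 = 49196 - 280 = 48916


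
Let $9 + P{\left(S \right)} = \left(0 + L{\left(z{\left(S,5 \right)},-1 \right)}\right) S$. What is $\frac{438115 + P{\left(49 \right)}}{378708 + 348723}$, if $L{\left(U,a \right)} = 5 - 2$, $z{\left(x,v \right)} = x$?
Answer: $\frac{438253}{727431} \approx 0.60247$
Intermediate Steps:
$L{\left(U,a \right)} = 3$ ($L{\left(U,a \right)} = 5 - 2 = 3$)
$P{\left(S \right)} = -9 + 3 S$ ($P{\left(S \right)} = -9 + \left(0 + 3\right) S = -9 + 3 S$)
$\frac{438115 + P{\left(49 \right)}}{378708 + 348723} = \frac{438115 + \left(-9 + 3 \cdot 49\right)}{378708 + 348723} = \frac{438115 + \left(-9 + 147\right)}{727431} = \left(438115 + 138\right) \frac{1}{727431} = 438253 \cdot \frac{1}{727431} = \frac{438253}{727431}$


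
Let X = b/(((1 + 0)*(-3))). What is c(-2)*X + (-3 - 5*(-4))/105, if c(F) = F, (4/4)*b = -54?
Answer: -3763/105 ≈ -35.838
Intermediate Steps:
b = -54
X = 18 (X = -54*(-1/(3*(1 + 0))) = -54/(1*(-3)) = -54/(-3) = -54*(-⅓) = 18)
c(-2)*X + (-3 - 5*(-4))/105 = -2*18 + (-3 - 5*(-4))/105 = -36 + (-3 + 20)*(1/105) = -36 + 17*(1/105) = -36 + 17/105 = -3763/105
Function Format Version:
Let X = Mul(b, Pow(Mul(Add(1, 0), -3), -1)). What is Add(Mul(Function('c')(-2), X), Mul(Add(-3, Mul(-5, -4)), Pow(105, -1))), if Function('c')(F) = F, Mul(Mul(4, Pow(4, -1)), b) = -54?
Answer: Rational(-3763, 105) ≈ -35.838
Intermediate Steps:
b = -54
X = 18 (X = Mul(-54, Pow(Mul(Add(1, 0), -3), -1)) = Mul(-54, Pow(Mul(1, -3), -1)) = Mul(-54, Pow(-3, -1)) = Mul(-54, Rational(-1, 3)) = 18)
Add(Mul(Function('c')(-2), X), Mul(Add(-3, Mul(-5, -4)), Pow(105, -1))) = Add(Mul(-2, 18), Mul(Add(-3, Mul(-5, -4)), Pow(105, -1))) = Add(-36, Mul(Add(-3, 20), Rational(1, 105))) = Add(-36, Mul(17, Rational(1, 105))) = Add(-36, Rational(17, 105)) = Rational(-3763, 105)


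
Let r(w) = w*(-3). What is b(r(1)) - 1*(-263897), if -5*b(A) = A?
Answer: 1319488/5 ≈ 2.6390e+5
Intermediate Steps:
r(w) = -3*w
b(A) = -A/5
b(r(1)) - 1*(-263897) = -(-3)/5 - 1*(-263897) = -1/5*(-3) + 263897 = 3/5 + 263897 = 1319488/5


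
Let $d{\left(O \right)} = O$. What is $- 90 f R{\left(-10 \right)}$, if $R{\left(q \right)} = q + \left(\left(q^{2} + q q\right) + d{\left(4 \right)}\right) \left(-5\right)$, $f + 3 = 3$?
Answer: $0$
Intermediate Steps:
$f = 0$ ($f = -3 + 3 = 0$)
$R{\left(q \right)} = -20 + q - 10 q^{2}$ ($R{\left(q \right)} = q + \left(\left(q^{2} + q q\right) + 4\right) \left(-5\right) = q + \left(\left(q^{2} + q^{2}\right) + 4\right) \left(-5\right) = q + \left(2 q^{2} + 4\right) \left(-5\right) = q + \left(4 + 2 q^{2}\right) \left(-5\right) = q - \left(20 + 10 q^{2}\right) = -20 + q - 10 q^{2}$)
$- 90 f R{\left(-10 \right)} = \left(-90\right) 0 \left(-20 - 10 - 10 \left(-10\right)^{2}\right) = 0 \left(-20 - 10 - 1000\right) = 0 \left(-1030\right) = 0$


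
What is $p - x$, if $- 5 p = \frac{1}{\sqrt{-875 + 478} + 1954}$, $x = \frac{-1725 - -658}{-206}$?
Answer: $\frac{- 5335 \sqrt{397} + 10424796 i}{1030 \left(\sqrt{397} - 1954 i\right)} \approx -5.1797 + 1.0436 \cdot 10^{-6} i$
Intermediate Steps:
$x = \frac{1067}{206}$ ($x = \left(-1725 + 658\right) \left(- \frac{1}{206}\right) = \left(-1067\right) \left(- \frac{1}{206}\right) = \frac{1067}{206} \approx 5.1796$)
$p = - \frac{1}{5 \left(1954 + i \sqrt{397}\right)}$ ($p = - \frac{1}{5 \left(\sqrt{-875 + 478} + 1954\right)} = - \frac{1}{5 \left(\sqrt{-397} + 1954\right)} = - \frac{1}{5 \left(i \sqrt{397} + 1954\right)} = - \frac{1}{5 \left(1954 + i \sqrt{397}\right)} \approx -0.00010234 + 1.0436 \cdot 10^{-6} i$)
$p - x = \frac{i}{5 \left(\sqrt{397} - 1954 i\right)} - \frac{1067}{206} = - \frac{1067}{206} + \frac{i}{5 \left(\sqrt{397} - 1954 i\right)}$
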